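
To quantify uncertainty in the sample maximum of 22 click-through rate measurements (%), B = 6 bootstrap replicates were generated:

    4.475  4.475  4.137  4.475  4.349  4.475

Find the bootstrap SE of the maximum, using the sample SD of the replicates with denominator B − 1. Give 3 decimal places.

Bootstrap SE is the standard deviation of the 6 replicate maximums.
Mean of replicates: (4.475 + 4.475 + 4.137 + 4.475 + 4.349 + 4.475) / 6 = 26.3860 / 6 = 4.3977
Sum of squared deviations: (+0.0773)² + (+0.0773)² + (−0.2607)² + (+0.0773)² + (−0.0487)² + (+0.0773)² = 0.0942
Variance = 0.0942 / 5 = 0.0188
SE* = √0.0188

SE* = 0.137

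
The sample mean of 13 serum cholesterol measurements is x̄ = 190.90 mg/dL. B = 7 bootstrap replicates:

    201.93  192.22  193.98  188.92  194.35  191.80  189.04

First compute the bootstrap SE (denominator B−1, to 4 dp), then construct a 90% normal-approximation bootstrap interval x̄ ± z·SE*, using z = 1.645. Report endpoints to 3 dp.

(183.646, 198.154)

Mean of replicates = 193.1771; sum of squared deviations = 116.6845; SE* = √(116.6845/6) = 4.4099
Margin = 1.645 × 4.4099 = 7.2543
Interval: 190.90 ± 7.2543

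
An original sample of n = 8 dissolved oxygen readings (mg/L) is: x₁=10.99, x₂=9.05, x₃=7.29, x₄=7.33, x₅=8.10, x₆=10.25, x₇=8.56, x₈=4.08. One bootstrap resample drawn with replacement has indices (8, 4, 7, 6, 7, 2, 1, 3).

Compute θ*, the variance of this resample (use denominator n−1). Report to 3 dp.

Resample values: 4.08, 7.33, 8.56, 10.25, 8.56, 9.05, 10.99, 7.29.
Mean = 8.2637; sum of squared deviations = 31.4952
s² = 31.4952 / 7 = 4.4993

θ* = 4.499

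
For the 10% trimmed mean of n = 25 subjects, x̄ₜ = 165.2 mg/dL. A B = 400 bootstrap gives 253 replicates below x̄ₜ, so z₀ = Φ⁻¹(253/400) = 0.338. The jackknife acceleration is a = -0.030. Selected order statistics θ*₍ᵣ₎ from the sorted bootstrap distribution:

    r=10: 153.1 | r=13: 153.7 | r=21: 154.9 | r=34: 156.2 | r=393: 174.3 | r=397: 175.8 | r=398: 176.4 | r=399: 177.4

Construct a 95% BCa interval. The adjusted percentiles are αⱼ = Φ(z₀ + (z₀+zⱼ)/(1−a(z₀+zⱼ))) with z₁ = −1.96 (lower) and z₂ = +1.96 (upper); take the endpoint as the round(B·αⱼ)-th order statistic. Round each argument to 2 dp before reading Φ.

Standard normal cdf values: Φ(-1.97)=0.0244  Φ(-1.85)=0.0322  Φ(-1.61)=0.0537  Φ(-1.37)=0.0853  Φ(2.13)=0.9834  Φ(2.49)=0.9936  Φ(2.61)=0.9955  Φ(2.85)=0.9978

Lower: z₀ + z₁ = 0.338 + (-1.960) = -1.622; 1 − a(z₀+z₁) = 1 − (-0.030)(-1.622) = 0.9513; argument = 0.338 + (-1.622)/0.9513 = -1.3670 → -1.37.
α₁ = Φ(-1.37) = 0.0853; rank = round(400 × 0.0853) = 34; θ*₍34₎ = 156.2.
Upper: z₀ + z₂ = 2.298; 1 − a(z₀+z₂) = 1.0689; argument = 2.4878 → 2.49; α₂ = 0.9936; rank = 397; θ*₍397₎ = 175.8.

(156.2, 175.8)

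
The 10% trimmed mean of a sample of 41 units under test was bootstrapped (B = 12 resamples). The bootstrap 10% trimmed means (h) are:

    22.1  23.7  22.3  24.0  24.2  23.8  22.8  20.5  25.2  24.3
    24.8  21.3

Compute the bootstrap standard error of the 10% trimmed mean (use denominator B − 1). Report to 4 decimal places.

SE* = 1.4482

Bootstrap SE is the standard deviation of the 12 replicate 10% trimmed means.
Mean of replicates: (22.1 + 23.7 + 22.3 + 24.0 + 24.2 + 23.8 + 22.8 + 20.5 + 25.2 + 24.3 + 24.8 + 21.3) / 12 = 279.00000 / 12 = 23.25000
Sum of squared deviations: (−1.15000)² + (+0.45000)² + (−0.95000)² + (+0.75000)² + (+0.95000)² + (+0.55000)² + (−0.45000)² + (−2.75000)² + (+1.95000)² + (+1.05000)² + (+1.55000)² + (−1.95000)² = 23.07000
Variance = 23.07000 / 11 = 2.09727
SE* = √2.09727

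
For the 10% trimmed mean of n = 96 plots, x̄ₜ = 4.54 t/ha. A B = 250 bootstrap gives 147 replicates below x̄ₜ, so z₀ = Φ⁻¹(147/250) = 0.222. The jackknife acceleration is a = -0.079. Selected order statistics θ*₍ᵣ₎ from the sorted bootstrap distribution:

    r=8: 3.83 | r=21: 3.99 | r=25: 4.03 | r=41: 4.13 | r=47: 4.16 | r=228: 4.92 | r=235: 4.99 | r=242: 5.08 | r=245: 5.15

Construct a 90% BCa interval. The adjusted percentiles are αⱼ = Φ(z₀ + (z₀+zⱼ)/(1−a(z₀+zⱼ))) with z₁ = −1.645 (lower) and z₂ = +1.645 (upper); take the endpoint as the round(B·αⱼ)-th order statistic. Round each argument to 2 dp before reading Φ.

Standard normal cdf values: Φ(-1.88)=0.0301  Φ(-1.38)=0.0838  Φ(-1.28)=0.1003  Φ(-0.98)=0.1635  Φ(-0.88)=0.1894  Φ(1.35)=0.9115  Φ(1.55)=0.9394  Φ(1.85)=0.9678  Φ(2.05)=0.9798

(3.99, 5.08)

Lower: z₀ + z₁ = 0.222 + (-1.645) = -1.423; 1 − a(z₀+z₁) = 1 − (-0.079)(-1.423) = 0.8876; argument = 0.222 + (-1.423)/0.8876 = -1.3812 → -1.38.
α₁ = Φ(-1.38) = 0.0838; rank = round(250 × 0.0838) = 21; θ*₍21₎ = 3.99.
Upper: z₀ + z₂ = 1.867; 1 − a(z₀+z₂) = 1.1475; argument = 1.8490 → 1.85; α₂ = 0.9678; rank = 242; θ*₍242₎ = 5.08.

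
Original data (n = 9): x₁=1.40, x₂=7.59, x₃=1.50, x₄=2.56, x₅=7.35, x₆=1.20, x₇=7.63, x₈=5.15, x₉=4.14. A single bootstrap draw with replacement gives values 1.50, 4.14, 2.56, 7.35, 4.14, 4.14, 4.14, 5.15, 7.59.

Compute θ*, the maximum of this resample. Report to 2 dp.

Maximum = 7.59

θ* = 7.59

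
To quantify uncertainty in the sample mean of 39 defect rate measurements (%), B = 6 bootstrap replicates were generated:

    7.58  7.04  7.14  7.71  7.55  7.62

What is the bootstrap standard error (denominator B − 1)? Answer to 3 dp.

Bootstrap SE is the standard deviation of the 6 replicate means.
Mean of replicates: (7.58 + 7.04 + 7.14 + 7.71 + 7.55 + 7.62) / 6 = 44.6400 / 6 = 7.4400
Sum of squared deviations: (+0.1400)² + (−0.4000)² + (−0.3000)² + (+0.2700)² + (+0.1100)² + (+0.1800)² = 0.3870
Variance = 0.3870 / 5 = 0.0774
SE* = √0.0774

SE* = 0.278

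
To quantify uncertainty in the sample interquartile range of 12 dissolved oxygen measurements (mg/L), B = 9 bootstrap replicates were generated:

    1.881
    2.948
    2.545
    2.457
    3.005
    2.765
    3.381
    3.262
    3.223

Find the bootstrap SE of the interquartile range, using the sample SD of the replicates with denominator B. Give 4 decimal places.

Bootstrap SE is the standard deviation of the 9 replicate interquartile ranges.
Mean of replicates: (1.881 + 2.948 + 2.545 + 2.457 + 3.005 + 2.765 + 3.381 + 3.262 + 3.223) / 9 = 25.46700 / 9 = 2.82967
Sum of squared deviations: (−0.94867)² + (+0.11833)² + (−0.28467)² + (−0.37267)² + (+0.17533)² + (−0.06467)² + (+0.55133)² + (+0.43233)² + (+0.39333)² = 1.81440
Variance = 1.81440 / 9 = 0.20160
SE* = √0.20160

SE* = 0.4490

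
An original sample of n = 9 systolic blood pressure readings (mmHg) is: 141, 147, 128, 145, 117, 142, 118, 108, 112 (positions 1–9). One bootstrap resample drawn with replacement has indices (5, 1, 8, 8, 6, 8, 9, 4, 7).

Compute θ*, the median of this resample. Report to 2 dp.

θ* = 117.00

Resample values: 117, 141, 108, 108, 142, 108, 112, 145, 118.
Sorted: 108, 108, 108, 112, 117, 118, 141, 142, 145
Median = middle value = 117.00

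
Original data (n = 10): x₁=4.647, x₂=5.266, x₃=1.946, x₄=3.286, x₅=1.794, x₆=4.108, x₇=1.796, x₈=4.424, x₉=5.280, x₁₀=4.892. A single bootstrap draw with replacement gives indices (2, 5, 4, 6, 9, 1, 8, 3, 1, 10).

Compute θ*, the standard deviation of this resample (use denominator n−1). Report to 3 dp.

θ* = 1.276

Resample values: 5.266, 1.794, 3.286, 4.108, 5.280, 4.647, 4.424, 1.946, 4.647, 4.892.
Mean = 4.0290; sum of squared deviations = 14.6522
s² = 14.6522 / 9 = 1.6280
s = √1.6280 = 1.276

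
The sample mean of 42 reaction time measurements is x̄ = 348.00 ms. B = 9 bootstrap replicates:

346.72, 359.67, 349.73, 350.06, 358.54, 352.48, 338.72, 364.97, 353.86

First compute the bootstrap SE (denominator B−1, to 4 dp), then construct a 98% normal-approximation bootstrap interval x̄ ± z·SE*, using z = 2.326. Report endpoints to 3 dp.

Mean of replicates = 352.7500; sum of squared deviations = 481.6022; SE* = √(481.6022/8) = 7.7589
Margin = 2.326 × 7.7589 = 18.0472
Interval: 348.00 ± 18.0472

(329.953, 366.047)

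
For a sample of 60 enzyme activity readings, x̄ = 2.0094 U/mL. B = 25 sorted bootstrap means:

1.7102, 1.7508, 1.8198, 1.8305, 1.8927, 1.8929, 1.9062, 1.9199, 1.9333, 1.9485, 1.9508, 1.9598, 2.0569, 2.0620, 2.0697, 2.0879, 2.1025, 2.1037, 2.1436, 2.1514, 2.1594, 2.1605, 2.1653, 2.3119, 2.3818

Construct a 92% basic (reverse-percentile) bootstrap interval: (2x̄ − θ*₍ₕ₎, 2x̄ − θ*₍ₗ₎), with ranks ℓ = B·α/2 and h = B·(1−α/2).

Percentile endpoints at ranks 1 and 24: θ*₍1₎ = 1.7102, θ*₍24₎ = 2.3119.
Basic interval reflects these around x̄:
  lower = 2 × 2.0094 − 2.3119 = 1.7069
  upper = 2 × 2.0094 − 1.7102 = 2.3086

(1.7069, 2.3086)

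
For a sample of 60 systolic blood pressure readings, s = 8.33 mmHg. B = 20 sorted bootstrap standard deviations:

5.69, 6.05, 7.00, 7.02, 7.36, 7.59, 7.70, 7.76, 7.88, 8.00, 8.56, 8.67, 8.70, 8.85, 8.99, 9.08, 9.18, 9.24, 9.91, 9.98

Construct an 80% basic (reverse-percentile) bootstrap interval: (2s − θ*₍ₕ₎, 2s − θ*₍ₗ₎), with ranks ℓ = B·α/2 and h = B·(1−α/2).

(7.42, 10.61)

Percentile endpoints at ranks 2 and 18: θ*₍2₎ = 6.05, θ*₍18₎ = 9.24.
Basic interval reflects these around s:
  lower = 2 × 8.33 − 9.24 = 7.42
  upper = 2 × 8.33 − 6.05 = 10.61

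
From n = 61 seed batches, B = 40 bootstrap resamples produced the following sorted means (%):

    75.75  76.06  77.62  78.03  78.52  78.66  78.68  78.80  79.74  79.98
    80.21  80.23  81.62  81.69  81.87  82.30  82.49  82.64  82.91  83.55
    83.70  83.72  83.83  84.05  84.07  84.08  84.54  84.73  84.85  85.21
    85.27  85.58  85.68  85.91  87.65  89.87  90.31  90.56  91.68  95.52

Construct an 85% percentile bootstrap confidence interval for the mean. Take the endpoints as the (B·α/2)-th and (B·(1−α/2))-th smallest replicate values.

α = 0.15; lower rank = 40 × 0.075 = 3; upper rank = 40 × 0.925 = 37.
The 3rd smallest replicate is 77.62; the 37th is 90.31.

(77.62, 90.31)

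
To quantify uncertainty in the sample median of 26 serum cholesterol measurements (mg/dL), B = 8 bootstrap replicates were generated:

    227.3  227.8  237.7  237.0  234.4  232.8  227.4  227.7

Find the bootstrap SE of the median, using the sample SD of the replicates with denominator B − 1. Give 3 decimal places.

Bootstrap SE is the standard deviation of the 8 replicate medians.
Mean of replicates: (227.3 + 227.8 + 237.7 + 237.0 + 234.4 + 232.8 + 227.4 + 227.7) / 8 = 1852.1000 / 8 = 231.5125
Sum of squared deviations: (−4.2125)² + (−3.7125)² + (+6.1875)² + (+5.4875)² + (+2.8875)² + (+1.2875)² + (−4.1125)² + (−3.8125)² = 141.3687
Variance = 141.3687 / 7 = 20.1955
SE* = √20.1955

SE* = 4.494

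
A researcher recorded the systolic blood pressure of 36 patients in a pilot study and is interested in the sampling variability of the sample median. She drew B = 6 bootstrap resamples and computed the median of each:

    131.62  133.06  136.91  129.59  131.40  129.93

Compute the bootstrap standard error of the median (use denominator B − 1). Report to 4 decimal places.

SE* = 2.6753

Bootstrap SE is the standard deviation of the 6 replicate medians.
Mean of replicates: (131.62 + 133.06 + 136.91 + 129.59 + 131.40 + 129.93) / 6 = 792.51000 / 6 = 132.08500
Sum of squared deviations: (−0.46500)² + (+0.97500)² + (+4.82500)² + (−2.49500)² + (−0.68500)² + (−2.15500)² = 35.78575
Variance = 35.78575 / 5 = 7.15715
SE* = √7.15715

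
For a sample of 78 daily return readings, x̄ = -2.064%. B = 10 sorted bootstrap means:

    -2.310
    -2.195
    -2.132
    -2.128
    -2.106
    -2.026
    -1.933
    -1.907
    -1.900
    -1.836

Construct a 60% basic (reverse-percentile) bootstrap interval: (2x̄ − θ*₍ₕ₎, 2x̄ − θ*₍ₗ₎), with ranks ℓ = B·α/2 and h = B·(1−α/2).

Percentile endpoints at ranks 2 and 8: θ*₍2₎ = -2.195, θ*₍8₎ = -1.907.
Basic interval reflects these around x̄:
  lower = 2 × -2.064 − -1.907 = -2.221
  upper = 2 × -2.064 − -2.195 = -1.933

(-2.221, -1.933)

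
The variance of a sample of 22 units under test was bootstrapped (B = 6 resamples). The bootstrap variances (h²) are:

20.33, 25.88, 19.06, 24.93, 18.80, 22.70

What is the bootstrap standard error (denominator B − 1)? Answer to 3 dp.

Bootstrap SE is the standard deviation of the 6 replicate variances.
Mean of replicates: (20.33 + 25.88 + 19.06 + 24.93 + 18.80 + 22.70) / 6 = 131.7000 / 6 = 21.9500
Sum of squared deviations: (−1.6200)² + (+3.9300)² + (−2.8900)² + (+2.9800)² + (−3.1500)² + (+0.7500)² = 45.7868
Variance = 45.7868 / 5 = 9.1574
SE* = √9.1574

SE* = 3.026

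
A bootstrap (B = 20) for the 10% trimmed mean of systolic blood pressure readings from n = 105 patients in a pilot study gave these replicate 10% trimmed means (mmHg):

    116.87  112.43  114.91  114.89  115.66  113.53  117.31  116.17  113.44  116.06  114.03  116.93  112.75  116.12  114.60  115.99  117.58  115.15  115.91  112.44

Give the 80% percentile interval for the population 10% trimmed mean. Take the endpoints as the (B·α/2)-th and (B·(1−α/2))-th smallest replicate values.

Sorted replicates: 112.43, 112.44, 112.75, 113.44, 113.53, 114.03, 114.60, 114.89, 114.91, 115.15, 115.66, 115.91, 115.99, 116.06, 116.12, 116.17, 116.87, 116.93, 117.31, 117.58
α = 0.20; lower rank = 20 × 0.100 = 2; upper rank = 20 × 0.900 = 18.
The 2nd smallest replicate is 112.44; the 18th is 116.93.

(112.44, 116.93)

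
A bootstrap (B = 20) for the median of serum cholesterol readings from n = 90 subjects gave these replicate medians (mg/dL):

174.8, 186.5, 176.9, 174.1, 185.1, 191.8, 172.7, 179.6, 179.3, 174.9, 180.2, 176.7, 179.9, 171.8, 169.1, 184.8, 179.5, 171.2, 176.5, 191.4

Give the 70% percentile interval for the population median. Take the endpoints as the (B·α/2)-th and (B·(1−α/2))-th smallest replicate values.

(171.8, 185.1)

Sorted replicates: 169.1, 171.2, 171.8, 172.7, 174.1, 174.8, 174.9, 176.5, 176.7, 176.9, 179.3, 179.5, 179.6, 179.9, 180.2, 184.8, 185.1, 186.5, 191.4, 191.8
α = 0.30; lower rank = 20 × 0.150 = 3; upper rank = 20 × 0.850 = 17.
The 3rd smallest replicate is 171.8; the 17th is 185.1.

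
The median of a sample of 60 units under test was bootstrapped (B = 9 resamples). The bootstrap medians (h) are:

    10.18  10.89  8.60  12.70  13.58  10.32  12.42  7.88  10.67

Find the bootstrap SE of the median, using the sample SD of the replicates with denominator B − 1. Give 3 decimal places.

SE* = 1.870

Bootstrap SE is the standard deviation of the 9 replicate medians.
Mean of replicates: (10.18 + 10.89 + 8.60 + 12.70 + 13.58 + 10.32 + 12.42 + 7.88 + 10.67) / 9 = 97.2400 / 9 = 10.8044
Sum of squared deviations: (−0.6244)² + (+0.0856)² + (−2.2044)² + (+1.8956)² + (+2.7756)² + (−0.4844)² + (+1.6156)² + (−2.9244)² + (−0.1344)² = 27.9688
Variance = 27.9688 / 8 = 3.4961
SE* = √3.4961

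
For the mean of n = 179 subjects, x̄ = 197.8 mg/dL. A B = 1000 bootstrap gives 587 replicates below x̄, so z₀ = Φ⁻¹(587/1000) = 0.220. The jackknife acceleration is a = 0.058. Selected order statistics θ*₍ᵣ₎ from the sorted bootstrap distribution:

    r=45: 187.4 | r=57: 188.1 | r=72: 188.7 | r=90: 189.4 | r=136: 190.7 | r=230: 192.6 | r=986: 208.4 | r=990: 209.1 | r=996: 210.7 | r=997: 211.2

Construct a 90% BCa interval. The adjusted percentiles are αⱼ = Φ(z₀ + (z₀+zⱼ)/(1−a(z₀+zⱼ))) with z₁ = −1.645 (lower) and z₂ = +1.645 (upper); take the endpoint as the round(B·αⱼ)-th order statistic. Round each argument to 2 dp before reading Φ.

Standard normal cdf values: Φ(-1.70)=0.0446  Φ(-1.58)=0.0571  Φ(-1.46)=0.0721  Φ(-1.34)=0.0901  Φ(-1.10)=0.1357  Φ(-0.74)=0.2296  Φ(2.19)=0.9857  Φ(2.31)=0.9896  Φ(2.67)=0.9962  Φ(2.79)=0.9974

Lower: z₀ + z₁ = 0.220 + (-1.645) = -1.425; 1 − a(z₀+z₁) = 1 − (0.058)(-1.425) = 1.0827; argument = 0.220 + (-1.425)/1.0827 = -1.0962 → -1.10.
α₁ = Φ(-1.10) = 0.1357; rank = round(1000 × 0.1357) = 136; θ*₍136₎ = 190.7.
Upper: z₀ + z₂ = 1.865; 1 − a(z₀+z₂) = 0.8918; argument = 2.3112 → 2.31; α₂ = 0.9896; rank = 990; θ*₍990₎ = 209.1.

(190.7, 209.1)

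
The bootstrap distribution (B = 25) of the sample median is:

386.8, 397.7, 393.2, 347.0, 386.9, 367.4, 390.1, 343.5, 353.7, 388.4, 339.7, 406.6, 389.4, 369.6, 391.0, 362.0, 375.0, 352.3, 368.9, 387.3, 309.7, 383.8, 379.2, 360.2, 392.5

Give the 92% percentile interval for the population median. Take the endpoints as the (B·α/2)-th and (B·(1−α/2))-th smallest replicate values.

Sorted replicates: 309.7, 339.7, 343.5, 347.0, 352.3, 353.7, 360.2, 362.0, 367.4, 368.9, 369.6, 375.0, 379.2, 383.8, 386.8, 386.9, 387.3, 388.4, 389.4, 390.1, 391.0, 392.5, 393.2, 397.7, 406.6
α = 0.08; lower rank = 25 × 0.040 = 1; upper rank = 25 × 0.960 = 24.
The 1st smallest replicate is 309.7; the 24th is 397.7.

(309.7, 397.7)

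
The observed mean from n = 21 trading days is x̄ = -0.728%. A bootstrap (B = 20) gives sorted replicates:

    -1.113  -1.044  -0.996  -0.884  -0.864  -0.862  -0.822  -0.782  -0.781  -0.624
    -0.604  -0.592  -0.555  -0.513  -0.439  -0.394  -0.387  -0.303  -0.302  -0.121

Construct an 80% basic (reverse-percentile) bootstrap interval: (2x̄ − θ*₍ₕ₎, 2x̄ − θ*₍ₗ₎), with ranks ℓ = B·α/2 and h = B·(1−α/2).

Percentile endpoints at ranks 2 and 18: θ*₍2₎ = -1.044, θ*₍18₎ = -0.303.
Basic interval reflects these around x̄:
  lower = 2 × -0.728 − -0.303 = -1.153
  upper = 2 × -0.728 − -1.044 = -0.412

(-1.153, -0.412)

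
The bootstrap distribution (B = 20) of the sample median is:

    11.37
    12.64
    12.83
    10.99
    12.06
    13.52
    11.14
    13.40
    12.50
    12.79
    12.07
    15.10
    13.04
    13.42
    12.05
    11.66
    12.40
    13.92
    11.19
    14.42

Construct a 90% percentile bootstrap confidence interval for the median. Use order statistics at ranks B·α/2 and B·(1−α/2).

(10.99, 14.42)

Sorted replicates: 10.99, 11.14, 11.19, 11.37, 11.66, 12.05, 12.06, 12.07, 12.40, 12.50, 12.64, 12.79, 12.83, 13.04, 13.40, 13.42, 13.52, 13.92, 14.42, 15.10
α = 0.10; lower rank = 20 × 0.050 = 1; upper rank = 20 × 0.950 = 19.
The 1st smallest replicate is 10.99; the 19th is 14.42.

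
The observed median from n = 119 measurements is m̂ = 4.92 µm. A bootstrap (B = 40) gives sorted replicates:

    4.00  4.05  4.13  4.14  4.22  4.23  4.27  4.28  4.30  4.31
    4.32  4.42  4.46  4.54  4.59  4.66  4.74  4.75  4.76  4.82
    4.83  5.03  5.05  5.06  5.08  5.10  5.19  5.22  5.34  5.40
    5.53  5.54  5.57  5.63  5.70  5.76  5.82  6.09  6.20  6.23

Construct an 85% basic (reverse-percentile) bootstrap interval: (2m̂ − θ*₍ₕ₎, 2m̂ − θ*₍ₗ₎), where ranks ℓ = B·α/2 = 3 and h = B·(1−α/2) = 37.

(4.02, 5.71)

Percentile endpoints at ranks 3 and 37: θ*₍3₎ = 4.13, θ*₍37₎ = 5.82.
Basic interval reflects these around m̂:
  lower = 2 × 4.92 − 5.82 = 4.02
  upper = 2 × 4.92 − 4.13 = 5.71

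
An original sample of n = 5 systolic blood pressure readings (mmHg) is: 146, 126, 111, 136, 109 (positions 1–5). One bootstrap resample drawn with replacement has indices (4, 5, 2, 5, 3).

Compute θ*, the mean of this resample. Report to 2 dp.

Resample values: 136, 109, 126, 109, 111.
Mean = (136 + 109 + 126 + 109 + 111) / 5 = 591.0 / 5 = 118.20

θ* = 118.20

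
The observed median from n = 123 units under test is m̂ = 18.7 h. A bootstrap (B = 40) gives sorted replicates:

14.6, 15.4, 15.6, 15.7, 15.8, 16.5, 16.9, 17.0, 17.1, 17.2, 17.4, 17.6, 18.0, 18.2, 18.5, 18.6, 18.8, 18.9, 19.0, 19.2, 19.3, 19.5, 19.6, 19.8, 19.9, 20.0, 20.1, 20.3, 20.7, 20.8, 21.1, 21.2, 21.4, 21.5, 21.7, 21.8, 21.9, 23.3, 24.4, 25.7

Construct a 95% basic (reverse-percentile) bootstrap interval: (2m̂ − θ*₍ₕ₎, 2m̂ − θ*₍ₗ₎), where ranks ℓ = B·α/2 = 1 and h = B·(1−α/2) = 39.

(13.0, 22.8)

Percentile endpoints at ranks 1 and 39: θ*₍1₎ = 14.6, θ*₍39₎ = 24.4.
Basic interval reflects these around m̂:
  lower = 2 × 18.7 − 24.4 = 13.0
  upper = 2 × 18.7 − 14.6 = 22.8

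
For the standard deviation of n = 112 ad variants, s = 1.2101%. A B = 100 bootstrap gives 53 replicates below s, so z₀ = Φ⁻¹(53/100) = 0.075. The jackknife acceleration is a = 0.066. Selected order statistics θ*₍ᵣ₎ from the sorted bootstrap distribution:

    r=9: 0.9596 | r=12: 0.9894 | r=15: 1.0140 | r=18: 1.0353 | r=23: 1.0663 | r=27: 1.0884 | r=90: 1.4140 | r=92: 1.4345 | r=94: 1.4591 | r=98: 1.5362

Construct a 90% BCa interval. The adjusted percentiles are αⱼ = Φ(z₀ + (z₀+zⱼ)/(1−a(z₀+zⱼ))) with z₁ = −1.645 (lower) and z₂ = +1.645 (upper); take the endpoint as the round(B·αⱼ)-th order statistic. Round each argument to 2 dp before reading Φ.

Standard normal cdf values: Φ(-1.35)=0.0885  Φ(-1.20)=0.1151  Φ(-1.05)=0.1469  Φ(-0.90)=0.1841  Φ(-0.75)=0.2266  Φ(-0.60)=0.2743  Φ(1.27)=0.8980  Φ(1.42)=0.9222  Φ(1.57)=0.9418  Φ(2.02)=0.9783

(0.9596, 1.5362)

Lower: z₀ + z₁ = 0.075 + (-1.645) = -1.570; 1 − a(z₀+z₁) = 1 − (0.066)(-1.570) = 1.1036; argument = 0.075 + (-1.570)/1.1036 = -1.3476 → -1.35.
α₁ = Φ(-1.35) = 0.0885; rank = round(100 × 0.0885) = 9; θ*₍9₎ = 0.9596.
Upper: z₀ + z₂ = 1.720; 1 − a(z₀+z₂) = 0.8865; argument = 2.0153 → 2.02; α₂ = 0.9783; rank = 98; θ*₍98₎ = 1.5362.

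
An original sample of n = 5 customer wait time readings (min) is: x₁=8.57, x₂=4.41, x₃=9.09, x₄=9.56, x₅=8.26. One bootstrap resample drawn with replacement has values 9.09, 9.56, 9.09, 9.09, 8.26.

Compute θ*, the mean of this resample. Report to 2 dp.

Mean = (9.09 + 9.56 + 9.09 + 9.09 + 8.26) / 5 = 45.090 / 5 = 9.02

θ* = 9.02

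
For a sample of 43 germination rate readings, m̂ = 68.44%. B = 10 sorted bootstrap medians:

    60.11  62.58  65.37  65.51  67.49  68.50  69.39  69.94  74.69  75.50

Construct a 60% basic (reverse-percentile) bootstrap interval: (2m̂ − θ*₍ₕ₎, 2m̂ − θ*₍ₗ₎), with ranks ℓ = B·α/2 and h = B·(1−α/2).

(66.94, 74.30)

Percentile endpoints at ranks 2 and 8: θ*₍2₎ = 62.58, θ*₍8₎ = 69.94.
Basic interval reflects these around m̂:
  lower = 2 × 68.44 − 69.94 = 66.94
  upper = 2 × 68.44 − 62.58 = 74.30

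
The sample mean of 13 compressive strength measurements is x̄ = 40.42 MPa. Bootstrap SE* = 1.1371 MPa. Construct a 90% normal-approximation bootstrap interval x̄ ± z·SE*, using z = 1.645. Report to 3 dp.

Margin = 1.645 × 1.1371 = 1.8705
Interval: 40.42 ± 1.8705

(38.549, 42.291)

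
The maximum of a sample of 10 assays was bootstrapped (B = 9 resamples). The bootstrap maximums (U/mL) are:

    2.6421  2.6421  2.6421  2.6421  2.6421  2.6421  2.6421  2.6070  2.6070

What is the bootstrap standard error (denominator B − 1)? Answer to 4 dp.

SE* = 0.0155

Bootstrap SE is the standard deviation of the 9 replicate maximums.
Mean of replicates: (2.6421 + 2.6421 + 2.6421 + 2.6421 + 2.6421 + 2.6421 + 2.6421 + 2.6070 + 2.6070) / 9 = 23.70870 / 9 = 2.63430
Sum of squared deviations: (+0.00780)² + (+0.00780)² + (+0.00780)² + (+0.00780)² + (+0.00780)² + (+0.00780)² + (+0.00780)² + (−0.02730)² + (−0.02730)² = 0.00192
Variance = 0.00192 / 8 = 0.00024
SE* = √0.00024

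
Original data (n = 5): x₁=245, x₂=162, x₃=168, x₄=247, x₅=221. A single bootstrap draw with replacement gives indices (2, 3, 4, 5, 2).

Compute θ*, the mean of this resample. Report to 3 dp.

θ* = 192.000

Resample values: 162, 168, 247, 221, 162.
Mean = (162 + 168 + 247 + 221 + 162) / 5 = 960.0 / 5 = 192.000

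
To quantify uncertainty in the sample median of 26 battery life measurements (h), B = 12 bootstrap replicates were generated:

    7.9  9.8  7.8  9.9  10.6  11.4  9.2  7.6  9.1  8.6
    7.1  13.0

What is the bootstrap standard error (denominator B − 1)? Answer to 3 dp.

SE* = 1.729

Bootstrap SE is the standard deviation of the 12 replicate medians.
Mean of replicates: (7.9 + 9.8 + 7.8 + 9.9 + 10.6 + 11.4 + 9.2 + 7.6 + 9.1 + 8.6 + 7.1 + 13.0) / 12 = 112.0000 / 12 = 9.3333
Sum of squared deviations: (−1.4333)² + (+0.4667)² + (−1.5333)² + (+0.5667)² + (+1.2667)² + (+2.0667)² + (−0.1333)² + (−1.7333)² + (−0.2333)² + (−0.7333)² + (−2.2333)² + (+3.6667)² = 32.8667
Variance = 32.8667 / 11 = 2.9879
SE* = √2.9879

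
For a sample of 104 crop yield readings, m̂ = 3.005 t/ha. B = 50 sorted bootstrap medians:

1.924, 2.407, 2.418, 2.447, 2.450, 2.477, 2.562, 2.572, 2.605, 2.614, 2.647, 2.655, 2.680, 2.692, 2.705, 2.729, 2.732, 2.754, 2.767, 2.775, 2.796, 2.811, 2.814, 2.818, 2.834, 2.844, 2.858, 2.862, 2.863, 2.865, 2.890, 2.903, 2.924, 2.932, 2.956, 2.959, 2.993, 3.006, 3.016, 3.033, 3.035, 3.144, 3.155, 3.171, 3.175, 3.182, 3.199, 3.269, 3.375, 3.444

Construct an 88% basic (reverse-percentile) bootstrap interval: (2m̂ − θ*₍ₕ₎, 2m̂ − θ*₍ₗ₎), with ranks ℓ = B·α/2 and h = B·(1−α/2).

(2.811, 3.592)

Percentile endpoints at ranks 3 and 47: θ*₍3₎ = 2.418, θ*₍47₎ = 3.199.
Basic interval reflects these around m̂:
  lower = 2 × 3.005 − 3.199 = 2.811
  upper = 2 × 3.005 − 2.418 = 3.592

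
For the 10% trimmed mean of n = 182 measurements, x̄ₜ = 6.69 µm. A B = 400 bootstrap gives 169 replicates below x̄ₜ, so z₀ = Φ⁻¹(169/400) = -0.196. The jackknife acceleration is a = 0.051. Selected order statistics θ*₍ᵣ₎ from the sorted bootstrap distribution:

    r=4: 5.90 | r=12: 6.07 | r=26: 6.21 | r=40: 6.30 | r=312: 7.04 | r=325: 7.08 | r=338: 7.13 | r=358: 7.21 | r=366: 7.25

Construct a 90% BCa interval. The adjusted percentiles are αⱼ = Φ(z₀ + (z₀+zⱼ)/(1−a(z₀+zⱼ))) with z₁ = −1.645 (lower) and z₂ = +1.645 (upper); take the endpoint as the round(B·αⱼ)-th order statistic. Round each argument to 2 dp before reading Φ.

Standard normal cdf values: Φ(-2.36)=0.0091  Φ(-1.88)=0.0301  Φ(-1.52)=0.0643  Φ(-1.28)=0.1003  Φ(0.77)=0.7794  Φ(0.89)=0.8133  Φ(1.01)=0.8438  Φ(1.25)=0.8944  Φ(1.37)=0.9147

(6.07, 7.25)

Lower: z₀ + z₁ = -0.196 + (-1.645) = -1.841; 1 − a(z₀+z₁) = 1 − (0.051)(-1.841) = 1.0939; argument = -0.196 + (-1.841)/1.0939 = -1.8790 → -1.88.
α₁ = Φ(-1.88) = 0.0301; rank = round(400 × 0.0301) = 12; θ*₍12₎ = 6.07.
Upper: z₀ + z₂ = 1.449; 1 − a(z₀+z₂) = 0.9261; argument = 1.3686 → 1.37; α₂ = 0.9147; rank = 366; θ*₍366₎ = 7.25.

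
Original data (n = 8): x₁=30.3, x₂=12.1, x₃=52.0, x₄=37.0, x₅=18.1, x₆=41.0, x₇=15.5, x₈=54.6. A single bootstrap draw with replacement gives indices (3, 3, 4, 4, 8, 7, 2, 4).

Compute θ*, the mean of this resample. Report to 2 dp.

Resample values: 52.0, 52.0, 37.0, 37.0, 54.6, 15.5, 12.1, 37.0.
Mean = (52.0 + 52.0 + 37.0 + 37.0 + 54.6 + 15.5 + 12.1 + 37.0) / 8 = 297.20 / 8 = 37.15

θ* = 37.15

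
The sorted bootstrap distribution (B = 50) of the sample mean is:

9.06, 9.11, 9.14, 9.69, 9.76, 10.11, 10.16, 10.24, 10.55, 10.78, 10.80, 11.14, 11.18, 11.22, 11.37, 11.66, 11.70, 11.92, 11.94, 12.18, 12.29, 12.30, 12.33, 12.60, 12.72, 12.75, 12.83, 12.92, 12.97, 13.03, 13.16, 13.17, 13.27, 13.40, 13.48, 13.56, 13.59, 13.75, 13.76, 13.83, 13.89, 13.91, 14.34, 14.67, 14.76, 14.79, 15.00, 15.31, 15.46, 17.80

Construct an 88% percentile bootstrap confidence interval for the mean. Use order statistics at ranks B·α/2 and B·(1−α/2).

(9.14, 15.00)

α = 0.12; lower rank = 50 × 0.060 = 3; upper rank = 50 × 0.940 = 47.
The 3rd smallest replicate is 9.14; the 47th is 15.00.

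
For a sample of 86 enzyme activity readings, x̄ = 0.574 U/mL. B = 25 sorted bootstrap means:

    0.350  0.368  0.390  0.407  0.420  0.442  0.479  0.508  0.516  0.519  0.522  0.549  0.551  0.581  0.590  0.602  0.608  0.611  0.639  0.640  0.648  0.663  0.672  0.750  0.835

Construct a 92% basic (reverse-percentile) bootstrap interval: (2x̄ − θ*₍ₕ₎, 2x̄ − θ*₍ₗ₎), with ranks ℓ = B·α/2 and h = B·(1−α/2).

Percentile endpoints at ranks 1 and 24: θ*₍1₎ = 0.350, θ*₍24₎ = 0.750.
Basic interval reflects these around x̄:
  lower = 2 × 0.574 − 0.750 = 0.398
  upper = 2 × 0.574 − 0.350 = 0.798

(0.398, 0.798)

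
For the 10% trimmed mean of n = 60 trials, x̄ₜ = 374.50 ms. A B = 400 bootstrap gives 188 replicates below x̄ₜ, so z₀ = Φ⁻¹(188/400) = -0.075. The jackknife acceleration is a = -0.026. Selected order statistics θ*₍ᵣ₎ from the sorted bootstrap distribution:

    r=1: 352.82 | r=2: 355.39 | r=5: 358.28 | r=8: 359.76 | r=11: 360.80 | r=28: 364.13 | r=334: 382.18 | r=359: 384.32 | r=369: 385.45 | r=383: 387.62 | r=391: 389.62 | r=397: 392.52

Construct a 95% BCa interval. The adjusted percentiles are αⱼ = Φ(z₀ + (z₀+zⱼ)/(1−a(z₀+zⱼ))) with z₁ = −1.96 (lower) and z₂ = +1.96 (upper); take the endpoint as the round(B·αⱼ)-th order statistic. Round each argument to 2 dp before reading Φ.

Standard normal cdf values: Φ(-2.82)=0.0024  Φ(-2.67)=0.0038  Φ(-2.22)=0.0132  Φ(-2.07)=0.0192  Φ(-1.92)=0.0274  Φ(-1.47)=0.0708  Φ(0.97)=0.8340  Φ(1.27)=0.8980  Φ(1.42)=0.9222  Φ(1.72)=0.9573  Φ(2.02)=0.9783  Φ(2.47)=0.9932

Lower: z₀ + z₁ = -0.075 + (-1.960) = -2.035; 1 − a(z₀+z₁) = 1 − (-0.026)(-2.035) = 0.9471; argument = -0.075 + (-2.035)/0.9471 = -2.2237 → -2.22.
α₁ = Φ(-2.22) = 0.0132; rank = round(400 × 0.0132) = 5; θ*₍5₎ = 358.28.
Upper: z₀ + z₂ = 1.885; 1 − a(z₀+z₂) = 1.0490; argument = 1.7219 → 1.72; α₂ = 0.9573; rank = 383; θ*₍383₎ = 387.62.

(358.28, 387.62)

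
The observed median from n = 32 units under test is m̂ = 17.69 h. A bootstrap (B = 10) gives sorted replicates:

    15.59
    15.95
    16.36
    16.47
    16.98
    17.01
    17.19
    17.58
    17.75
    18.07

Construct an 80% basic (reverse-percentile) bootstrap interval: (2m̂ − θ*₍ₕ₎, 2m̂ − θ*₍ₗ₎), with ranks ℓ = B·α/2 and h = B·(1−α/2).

(17.63, 19.79)

Percentile endpoints at ranks 1 and 9: θ*₍1₎ = 15.59, θ*₍9₎ = 17.75.
Basic interval reflects these around m̂:
  lower = 2 × 17.69 − 17.75 = 17.63
  upper = 2 × 17.69 − 15.59 = 19.79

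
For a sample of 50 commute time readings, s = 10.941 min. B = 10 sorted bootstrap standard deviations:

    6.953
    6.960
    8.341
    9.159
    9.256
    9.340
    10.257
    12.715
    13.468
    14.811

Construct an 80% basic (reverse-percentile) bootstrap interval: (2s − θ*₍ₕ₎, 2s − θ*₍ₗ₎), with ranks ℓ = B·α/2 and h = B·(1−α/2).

Percentile endpoints at ranks 1 and 9: θ*₍1₎ = 6.953, θ*₍9₎ = 13.468.
Basic interval reflects these around s:
  lower = 2 × 10.941 − 13.468 = 8.414
  upper = 2 × 10.941 − 6.953 = 14.929

(8.414, 14.929)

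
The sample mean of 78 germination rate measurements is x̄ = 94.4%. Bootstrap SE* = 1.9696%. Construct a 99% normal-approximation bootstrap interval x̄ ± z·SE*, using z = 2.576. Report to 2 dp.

Margin = 2.576 × 1.9696 = 5.074
Interval: 94.4 ± 5.074

(89.33, 99.47)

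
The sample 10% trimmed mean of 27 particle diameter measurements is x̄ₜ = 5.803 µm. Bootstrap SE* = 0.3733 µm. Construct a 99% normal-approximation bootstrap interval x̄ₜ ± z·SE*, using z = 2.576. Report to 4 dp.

(4.8414, 6.7646)

Margin = 2.576 × 0.3733 = 0.96162
Interval: 5.803 ± 0.96162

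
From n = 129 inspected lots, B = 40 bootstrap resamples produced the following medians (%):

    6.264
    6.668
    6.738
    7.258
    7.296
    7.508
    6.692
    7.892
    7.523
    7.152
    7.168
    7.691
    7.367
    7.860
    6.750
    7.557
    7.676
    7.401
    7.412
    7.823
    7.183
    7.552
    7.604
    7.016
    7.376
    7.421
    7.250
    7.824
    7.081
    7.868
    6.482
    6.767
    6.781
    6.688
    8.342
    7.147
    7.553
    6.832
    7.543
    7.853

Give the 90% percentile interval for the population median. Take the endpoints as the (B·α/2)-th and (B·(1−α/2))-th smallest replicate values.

(6.482, 7.868)

Sorted replicates: 6.264, 6.482, 6.668, 6.688, 6.692, 6.738, 6.750, 6.767, 6.781, 6.832, 7.016, 7.081, 7.147, 7.152, 7.168, 7.183, 7.250, 7.258, 7.296, 7.367, 7.376, 7.401, 7.412, 7.421, 7.508, 7.523, 7.543, 7.552, 7.553, 7.557, 7.604, 7.676, 7.691, 7.823, 7.824, 7.853, 7.860, 7.868, 7.892, 8.342
α = 0.10; lower rank = 40 × 0.050 = 2; upper rank = 40 × 0.950 = 38.
The 2nd smallest replicate is 6.482; the 38th is 7.868.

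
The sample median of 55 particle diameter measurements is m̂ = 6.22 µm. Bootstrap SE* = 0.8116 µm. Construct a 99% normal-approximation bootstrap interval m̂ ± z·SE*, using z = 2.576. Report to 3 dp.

(4.129, 8.311)

Margin = 2.576 × 0.8116 = 2.0907
Interval: 6.22 ± 2.0907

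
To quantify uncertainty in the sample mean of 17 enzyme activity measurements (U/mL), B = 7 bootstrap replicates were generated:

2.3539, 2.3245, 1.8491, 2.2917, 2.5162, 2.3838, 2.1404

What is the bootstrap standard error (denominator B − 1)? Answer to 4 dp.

SE* = 0.2152

Bootstrap SE is the standard deviation of the 7 replicate means.
Mean of replicates: (2.3539 + 2.3245 + 1.8491 + 2.2917 + 2.5162 + 2.3838 + 2.1404) / 7 = 15.85960 / 7 = 2.26566
Sum of squared deviations: (+0.08824)² + (+0.05884)² + (−0.41656)² + (+0.02604)² + (+0.25054)² + (+0.11814)² + (−0.12526)² = 0.27787
Variance = 0.27787 / 6 = 0.04631
SE* = √0.04631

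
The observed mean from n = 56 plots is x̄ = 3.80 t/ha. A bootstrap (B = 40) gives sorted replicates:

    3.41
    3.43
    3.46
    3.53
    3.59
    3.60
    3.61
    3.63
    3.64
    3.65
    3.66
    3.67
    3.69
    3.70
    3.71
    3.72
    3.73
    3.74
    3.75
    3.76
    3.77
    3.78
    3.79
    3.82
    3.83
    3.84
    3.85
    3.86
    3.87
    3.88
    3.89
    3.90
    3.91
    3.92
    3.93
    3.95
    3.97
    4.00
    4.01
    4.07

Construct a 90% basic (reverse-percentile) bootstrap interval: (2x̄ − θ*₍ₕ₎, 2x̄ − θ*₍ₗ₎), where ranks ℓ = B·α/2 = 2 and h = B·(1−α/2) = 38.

Percentile endpoints at ranks 2 and 38: θ*₍2₎ = 3.43, θ*₍38₎ = 4.00.
Basic interval reflects these around x̄:
  lower = 2 × 3.80 − 4.00 = 3.60
  upper = 2 × 3.80 − 3.43 = 4.17

(3.60, 4.17)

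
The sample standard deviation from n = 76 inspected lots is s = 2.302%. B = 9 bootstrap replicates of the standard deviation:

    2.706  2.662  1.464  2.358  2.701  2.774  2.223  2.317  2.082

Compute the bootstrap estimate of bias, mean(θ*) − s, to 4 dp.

mean(θ*) = (2.706 + 2.662 + 1.464 + 2.358 + 2.701 + 2.774 + 2.223 + 2.317 + 2.082) / 9 = 2.36522
bias = 2.36522 − 2.302

bias = +0.0632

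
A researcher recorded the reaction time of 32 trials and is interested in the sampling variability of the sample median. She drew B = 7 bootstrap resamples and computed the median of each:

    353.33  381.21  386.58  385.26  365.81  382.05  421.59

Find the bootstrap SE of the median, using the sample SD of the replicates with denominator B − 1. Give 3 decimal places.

Bootstrap SE is the standard deviation of the 7 replicate medians.
Mean of replicates: (353.33 + 381.21 + 386.58 + 385.26 + 365.81 + 382.05 + 421.59) / 7 = 2675.8300 / 7 = 382.2614
Sum of squared deviations: (−28.9314)² + (−1.0514)² + (+4.3186)² + (+2.9986)² + (−16.4514)² + (−0.2114)² + (+39.3286)² = 2683.2053
Variance = 2683.2053 / 6 = 447.2009
SE* = √447.2009

SE* = 21.147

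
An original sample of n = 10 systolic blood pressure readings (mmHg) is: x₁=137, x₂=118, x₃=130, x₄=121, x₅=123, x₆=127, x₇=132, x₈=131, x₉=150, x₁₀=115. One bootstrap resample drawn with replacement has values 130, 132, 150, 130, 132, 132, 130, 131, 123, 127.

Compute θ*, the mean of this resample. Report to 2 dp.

θ* = 131.70

Mean = (130 + 132 + 150 + 130 + 132 + 132 + 130 + 131 + 123 + 127) / 10 = 1317.0 / 10 = 131.70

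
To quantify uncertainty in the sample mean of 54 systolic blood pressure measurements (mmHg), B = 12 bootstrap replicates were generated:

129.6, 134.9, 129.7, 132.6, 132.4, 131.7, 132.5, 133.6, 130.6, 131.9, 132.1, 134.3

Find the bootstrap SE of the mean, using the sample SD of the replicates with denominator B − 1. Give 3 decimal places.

Bootstrap SE is the standard deviation of the 12 replicate means.
Mean of replicates: (129.6 + 134.9 + 129.7 + 132.6 + 132.4 + 131.7 + 132.5 + 133.6 + 130.6 + 131.9 + 132.1 + 134.3) / 12 = 1585.9000 / 12 = 132.1583
Sum of squared deviations: (−2.5583)² + (+2.7417)² + (−2.4583)² + (+0.4417)² + (+0.2417)² + (−0.4583)² + (+0.3417)² + (+1.4417)² + (−1.5583)² + (−0.2583)² + (−0.0583)² + (+2.1417)² = 29.8492
Variance = 29.8492 / 11 = 2.7136
SE* = √2.7136

SE* = 1.647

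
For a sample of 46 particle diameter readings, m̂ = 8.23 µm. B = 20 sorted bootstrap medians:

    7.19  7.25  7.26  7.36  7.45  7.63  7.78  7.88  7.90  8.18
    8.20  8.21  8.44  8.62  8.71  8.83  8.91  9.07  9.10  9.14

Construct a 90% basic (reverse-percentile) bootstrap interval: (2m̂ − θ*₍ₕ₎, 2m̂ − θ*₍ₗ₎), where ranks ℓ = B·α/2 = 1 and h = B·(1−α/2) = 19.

Percentile endpoints at ranks 1 and 19: θ*₍1₎ = 7.19, θ*₍19₎ = 9.10.
Basic interval reflects these around m̂:
  lower = 2 × 8.23 − 9.10 = 7.36
  upper = 2 × 8.23 − 7.19 = 9.27

(7.36, 9.27)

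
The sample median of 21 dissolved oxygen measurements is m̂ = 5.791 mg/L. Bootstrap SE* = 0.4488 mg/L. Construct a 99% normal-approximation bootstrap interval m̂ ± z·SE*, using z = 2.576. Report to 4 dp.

Margin = 2.576 × 0.4488 = 1.15611
Interval: 5.791 ± 1.15611

(4.6349, 6.9471)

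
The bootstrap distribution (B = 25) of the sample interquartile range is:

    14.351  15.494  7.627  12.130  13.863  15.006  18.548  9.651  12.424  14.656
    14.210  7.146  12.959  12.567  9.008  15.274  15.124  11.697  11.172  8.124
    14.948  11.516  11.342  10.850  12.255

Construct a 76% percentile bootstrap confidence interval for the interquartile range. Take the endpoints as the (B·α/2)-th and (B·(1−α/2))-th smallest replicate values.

(8.124, 15.124)

Sorted replicates: 7.146, 7.627, 8.124, 9.008, 9.651, 10.850, 11.172, 11.342, 11.516, 11.697, 12.130, 12.255, 12.424, 12.567, 12.959, 13.863, 14.210, 14.351, 14.656, 14.948, 15.006, 15.124, 15.274, 15.494, 18.548
α = 0.24; lower rank = 25 × 0.120 = 3; upper rank = 25 × 0.880 = 22.
The 3rd smallest replicate is 8.124; the 22nd is 15.124.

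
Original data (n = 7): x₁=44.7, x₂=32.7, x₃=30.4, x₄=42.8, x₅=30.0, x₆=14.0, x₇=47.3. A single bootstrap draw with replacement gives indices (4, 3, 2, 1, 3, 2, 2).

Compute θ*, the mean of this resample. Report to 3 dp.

Resample values: 42.8, 30.4, 32.7, 44.7, 30.4, 32.7, 32.7.
Mean = (42.8 + 30.4 + 32.7 + 44.7 + 30.4 + 32.7 + 32.7) / 7 = 246.40 / 7 = 35.200

θ* = 35.200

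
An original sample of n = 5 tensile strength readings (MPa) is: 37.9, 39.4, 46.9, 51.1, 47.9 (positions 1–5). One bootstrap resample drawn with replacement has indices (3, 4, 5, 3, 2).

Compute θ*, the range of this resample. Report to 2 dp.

θ* = 11.70

Resample values: 46.9, 51.1, 47.9, 46.9, 39.4.
Range = 51.1 − 39.4 = 11.70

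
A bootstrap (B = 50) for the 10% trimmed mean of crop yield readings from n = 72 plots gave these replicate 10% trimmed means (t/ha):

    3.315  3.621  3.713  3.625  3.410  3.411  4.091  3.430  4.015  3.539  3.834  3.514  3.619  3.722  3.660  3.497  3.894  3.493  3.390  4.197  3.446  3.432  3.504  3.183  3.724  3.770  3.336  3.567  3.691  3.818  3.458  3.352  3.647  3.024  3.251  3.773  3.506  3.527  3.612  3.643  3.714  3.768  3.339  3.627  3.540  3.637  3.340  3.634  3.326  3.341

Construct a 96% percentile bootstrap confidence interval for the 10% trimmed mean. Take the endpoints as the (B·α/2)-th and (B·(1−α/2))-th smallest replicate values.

Sorted replicates: 3.024, 3.183, 3.251, 3.315, 3.326, 3.336, 3.339, 3.340, 3.341, 3.352, 3.390, 3.410, 3.411, 3.430, 3.432, 3.446, 3.458, 3.493, 3.497, 3.504, 3.506, 3.514, 3.527, 3.539, 3.540, 3.567, 3.612, 3.619, 3.621, 3.625, 3.627, 3.634, 3.637, 3.643, 3.647, 3.660, 3.691, 3.713, 3.714, 3.722, 3.724, 3.768, 3.770, 3.773, 3.818, 3.834, 3.894, 4.015, 4.091, 4.197
α = 0.04; lower rank = 50 × 0.020 = 1; upper rank = 50 × 0.980 = 49.
The 1st smallest replicate is 3.024; the 49th is 4.091.

(3.024, 4.091)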